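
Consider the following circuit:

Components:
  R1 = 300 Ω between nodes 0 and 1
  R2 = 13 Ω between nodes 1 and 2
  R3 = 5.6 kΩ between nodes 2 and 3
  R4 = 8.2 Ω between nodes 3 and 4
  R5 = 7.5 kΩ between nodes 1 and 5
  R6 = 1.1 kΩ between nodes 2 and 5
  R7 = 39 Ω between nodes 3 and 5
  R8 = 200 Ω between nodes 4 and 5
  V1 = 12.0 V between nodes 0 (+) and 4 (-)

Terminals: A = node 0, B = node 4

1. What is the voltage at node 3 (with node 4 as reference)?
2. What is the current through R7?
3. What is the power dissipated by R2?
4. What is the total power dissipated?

Nodal analysis, taking node 4 as the 0 V reference.
Source V1 fixes V_0 = 12 V.
KCL at each unknown node (sum of currents leaving = 0; resistances in Ω):
  Node 1: (V_1 - 12)/300 + (V_1 - V_2)/13 + (V_1 - V_5)/7500 = 0
  Node 2: (V_2 - V_1)/13 + (V_2 - V_3)/5600 + (V_2 - V_5)/1100 = 0
  Node 3: (V_3 - V_2)/5600 + (V_3 - 0)/8.2 + (V_3 - V_5)/39 = 0
  Node 5: (V_5 - V_1)/7500 + (V_5 - V_2)/1100 + (V_5 - V_3)/39 + (V_5 - 0)/200 = 0
Collecting terms (coefficients in siemens):
  0.08039·V_1 - 0.07692·V_2 - 0.0001333·V_5 = 0.04
  0.07801·V_2 - 0.07692·V_1 - 0.0001786·V_3 - 0.0009091·V_5 = 0
  0.1478·V_3 - 0.0001786·V_2 - 0.02564·V_5 = 0
  0.03168·V_5 - 0.0001333·V_1 - 0.0009091·V_2 - 0.02564·V_3 = 0
Solving these 4 simultaneous equations (Gaussian elimination) gives:
  V_1 = 8.894 V, V_2 = 8.774 V, V_3 = 0.07071 V, V_5 = 0.3464 V
Part 1:
  Read off the nodal solution: V_3 = 0.07071 V
Part 2:
  I_R7 = (V_3 - V_5)/R7 = (0.07071 - 0.3464)/39 = -0.007069 A
  Magnitude: I_R7 = 0.007069 A
Part 3:
  I_R2 = (V_1 - V_2)/R2 = (8.894 - 8.774)/13 = 0.009215 A
  P_R2 = I_R2² × R2 = (0.009215)² × 13 = 0.001104 W
Part 4:
  Power in each resistor, P = (ΔV)²/R:
    P_R1 = (12 - 8.894)²/300 = 0.03217 W
    P_R2 = (8.894 - 8.774)²/13 = 0.001104 W
    P_R3 = (8.774 - 0.07071)²/5600 = 0.01353 W
    P_R4 = (0.07071 - 0)²/8.2 = 0.0006097 W
    P_R5 = (8.894 - 0.3464)²/7500 = 0.00974 W
    P_R6 = (8.774 - 0.3464)²/1100 = 0.06456 W
    P_R7 = (0.07071 - 0.3464)²/39 = 0.001949 W
    P_R8 = (0 - 0.3464)²/200 = 0.0005999 W
  P_total = P_R1 + P_R2 + P_R3 + P_R4 + P_R5 + P_R6 + P_R7 + P_R8 = 0.1243 W

Final answers:
1. V_3 = 0.07071 V
2. I_R7 = 0.007069 A
3. P_R2 = 0.001104 W
4. P_total = 0.1243 W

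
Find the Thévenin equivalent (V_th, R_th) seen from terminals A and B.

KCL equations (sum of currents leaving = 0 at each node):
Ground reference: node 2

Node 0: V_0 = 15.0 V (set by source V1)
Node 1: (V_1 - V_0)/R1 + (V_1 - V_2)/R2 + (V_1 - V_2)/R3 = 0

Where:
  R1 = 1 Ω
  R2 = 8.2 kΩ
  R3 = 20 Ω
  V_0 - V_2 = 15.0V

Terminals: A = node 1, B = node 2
Step 1 — V_th is the open-circuit voltage V_A - V_B (nothing connected across the terminals).
Nodal analysis, taking node 2 as the 0 V reference.
Source V1 fixes V_0 = 15 V.
KCL at each unknown node (sum of currents leaving = 0; resistances in Ω):
  Node 1: (V_1 - 15)/1 + (V_1 - 0)/8200 + (V_1 - 0)/20 = 0
Collecting terms: 1.05 × V_1 = 15  =>  V_1 = 14.28 V
V_th = V_1 - V_2 = 14.28 - 0 = 14.28 V
Step 2 — R_th: zero the source — replace V1 by a short circuit (node 2 merges into node 0) — and find the resistance seen between A (node 1) and B (node 0).
Reduce the network between node 1 (A) and node 0 (B) by series/parallel combination:
  Rp1 = R1 ‖ R2 ‖ R3 (parallel, all between nodes 0 and 1) = 1/(1/1 + 1/8200 + 1/20) = 0.9523 Ω
R_th = 0.9523 Ω

Final answer: V_th = 14.28 V, R_th = 0.9523 Ω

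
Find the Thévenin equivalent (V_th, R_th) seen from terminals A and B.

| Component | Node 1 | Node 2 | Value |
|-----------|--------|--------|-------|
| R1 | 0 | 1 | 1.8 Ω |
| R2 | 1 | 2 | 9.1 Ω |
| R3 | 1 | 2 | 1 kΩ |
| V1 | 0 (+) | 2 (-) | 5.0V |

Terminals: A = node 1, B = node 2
Step 1 — V_th is the open-circuit voltage V_A - V_B (nothing connected across the terminals).
Nodal analysis, taking node 2 as the 0 V reference.
Source V1 fixes V_0 = 5 V.
KCL at each unknown node (sum of currents leaving = 0; resistances in Ω):
  Node 1: (V_1 - 5)/1.8 + (V_1 - 0)/9.1 + (V_1 - 0)/1000 = 0
Collecting terms: 0.6664 × V_1 = 2.778  =>  V_1 = 4.168 V
V_th = V_1 - V_2 = 4.168 - 0 = 4.168 V
Step 2 — R_th: zero the source — replace V1 by a short circuit (node 2 merges into node 0) — and find the resistance seen between A (node 1) and B (node 0).
Reduce the network between node 1 (A) and node 0 (B) by series/parallel combination:
  Rp1 = R1 ‖ R2 ‖ R3 (parallel, all between nodes 0 and 1) = 1/(1/1.8 + 1/9.1 + 1/1000) = 1.5 Ω
R_th = 1.5 Ω

Final answer: V_th = 4.168 V, R_th = 1.5 Ω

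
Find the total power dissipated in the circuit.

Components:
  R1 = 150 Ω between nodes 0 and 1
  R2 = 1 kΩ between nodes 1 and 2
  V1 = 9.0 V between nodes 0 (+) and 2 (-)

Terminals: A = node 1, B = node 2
Nodal analysis, taking node 2 as the 0 V reference.
Source V1 fixes V_0 = 9 V.
KCL at each unknown node (sum of currents leaving = 0; resistances in Ω):
  Node 1: (V_1 - 9)/150 + (V_1 - 0)/1000 = 0
Collecting terms: 0.007667 × V_1 = 0.06  =>  V_1 = 7.826 V
Power in each resistor, P = (ΔV)²/R:
  P_R1 = (9 - 7.826)²/150 = 0.009187 W
  P_R2 = (7.826 - 0)²/1000 = 0.06125 W
P_total = P_R1 + P_R2 = 0.07043 W

Final answer: 0.07043 W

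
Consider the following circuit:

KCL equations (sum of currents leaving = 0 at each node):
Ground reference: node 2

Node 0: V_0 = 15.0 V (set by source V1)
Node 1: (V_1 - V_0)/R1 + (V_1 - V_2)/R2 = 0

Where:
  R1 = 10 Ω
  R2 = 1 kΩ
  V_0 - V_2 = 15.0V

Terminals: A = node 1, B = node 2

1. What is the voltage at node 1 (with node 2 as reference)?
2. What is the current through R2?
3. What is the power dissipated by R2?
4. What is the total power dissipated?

Nodal analysis, taking node 2 as the 0 V reference.
Source V1 fixes V_0 = 15 V.
KCL at each unknown node (sum of currents leaving = 0; resistances in Ω):
  Node 1: (V_1 - 15)/10 + (V_1 - 0)/1000 = 0
Collecting terms: 0.101 × V_1 = 1.5  =>  V_1 = 14.85 V
Part 1:
  Read off the nodal solution: V_1 = 14.85 V
Part 2:
  I_R2 = (V_1 - V_2)/R2 = (14.85 - 0)/1000 = 0.01485 A
  Magnitude: I_R2 = 0.01485 A
Part 3:
  I_R2 = (V_1 - V_2)/R2 = (14.85 - 0)/1000 = 0.01485 A
  P_R2 = I_R2² × R2 = (0.01485)² × 1000 = 0.2206 W
Part 4:
  Power in each resistor, P = (ΔV)²/R:
    P_R1 = (15 - 14.85)²/10 = 0.002206 W
    P_R2 = (14.85 - 0)²/1000 = 0.2206 W
  P_total = P_R1 + P_R2 = 0.2228 W

Final answers:
1. V_1 = 14.85 V
2. I_R2 = 0.01485 A
3. P_R2 = 0.2206 W
4. P_total = 0.2228 W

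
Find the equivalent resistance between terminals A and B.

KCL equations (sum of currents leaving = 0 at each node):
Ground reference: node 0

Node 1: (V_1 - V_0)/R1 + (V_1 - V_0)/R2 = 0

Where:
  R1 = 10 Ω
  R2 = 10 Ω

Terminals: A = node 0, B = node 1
Reduce the network between node 0 (A) and node 1 (B) by series/parallel combination:
  Rp1 = R1 ‖ R2 (parallel, both between nodes 0 and 1) = 1/(1/10 + 1/10) = 5 Ω
R_eq = 5 Ω

Final answer: 5 Ω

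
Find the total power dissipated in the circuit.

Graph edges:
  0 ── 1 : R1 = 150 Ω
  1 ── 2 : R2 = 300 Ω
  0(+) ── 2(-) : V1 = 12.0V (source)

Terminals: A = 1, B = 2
Nodal analysis, taking node 2 as the 0 V reference.
Source V1 fixes V_0 = 12 V.
KCL at each unknown node (sum of currents leaving = 0; resistances in Ω):
  Node 1: (V_1 - 12)/150 + (V_1 - 0)/300 = 0
Collecting terms: 0.01 × V_1 = 0.08  =>  V_1 = 8 V
Power in each resistor, P = (ΔV)²/R:
  P_R1 = (12 - 8)²/150 = 0.1067 W
  P_R2 = (8 - 0)²/300 = 0.2133 W
P_total = P_R1 + P_R2 = 0.32 W

Final answer: 0.32 W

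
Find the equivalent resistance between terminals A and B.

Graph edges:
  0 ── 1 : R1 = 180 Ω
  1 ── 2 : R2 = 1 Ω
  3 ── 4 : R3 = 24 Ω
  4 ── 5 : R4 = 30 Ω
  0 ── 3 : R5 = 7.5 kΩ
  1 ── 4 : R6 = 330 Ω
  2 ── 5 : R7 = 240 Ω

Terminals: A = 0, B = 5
The network is not a plain series/parallel combination. Inject a 1 A test current into terminal A (node 0) and return it from terminal B (node 5); then R_eq = V_A / (1 A).
Nodal analysis, taking node 5 as the 0 V reference.
Current source I_test pushes 1 A into node 0 and draws it out of node 5.
KCL at each unknown node (sum of currents leaving = 0; resistances in Ω):
  Node 0: (V_0 - V_1)/180 + (V_0 - V_3)/7500 - 1 = 0
  Node 1: (V_1 - V_0)/180 + (V_1 - V_2)/1 + (V_1 - V_4)/330 = 0
  Node 2: (V_2 - V_1)/1 + (V_2 - 0)/240 = 0
  Node 3: (V_3 - V_0)/7500 + (V_3 - V_4)/24 = 0
  Node 4: (V_4 - V_1)/330 + (V_4 - V_3)/24 + (V_4 - 0)/30 = 0
Collecting terms (coefficients in siemens):
  0.005689·V_0 - 0.005556·V_1 - 0.0001333·V_3 = 1
  1.009·V_1 - 0.005556·V_0 - 1·V_2 - 0.00303·V_4 = 0
  1.004·V_2 - 1·V_1 = 0
  0.0418·V_3 - 0.0001333·V_0 - 0.04167·V_4 = 0
  0.07803·V_4 - 0.00303·V_1 - 0.04167·V_3 = 0
Solving these 5 simultaneous equations (Gaussian elimination) gives:
  V_0 = 311.9 V, V_1 = 139.1 V, V_2 = 138.5 V, V_3 = 13.64 V
  V_4 = 12.69 V
R_eq = V_0 / 1 A = 311.9 Ω

Final answer: 311.9 Ω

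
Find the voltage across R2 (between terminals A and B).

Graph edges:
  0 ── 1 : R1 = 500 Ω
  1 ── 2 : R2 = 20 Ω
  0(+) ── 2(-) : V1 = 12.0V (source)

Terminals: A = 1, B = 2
R1 and R2 are in series across V1 (node 0 → node 1 → node 2), and the output A–B is taken across R2, so this is a voltage divider.
Series current: I = V1/(R1 + R2) = 12/(500 + 20) = 12/520 = 0.02308 A
V_R2 = I × R2 = V1 × R2/(R1 + R2) = 12 × 20/520 = 0.4615 V

Final answer: 0.4615 V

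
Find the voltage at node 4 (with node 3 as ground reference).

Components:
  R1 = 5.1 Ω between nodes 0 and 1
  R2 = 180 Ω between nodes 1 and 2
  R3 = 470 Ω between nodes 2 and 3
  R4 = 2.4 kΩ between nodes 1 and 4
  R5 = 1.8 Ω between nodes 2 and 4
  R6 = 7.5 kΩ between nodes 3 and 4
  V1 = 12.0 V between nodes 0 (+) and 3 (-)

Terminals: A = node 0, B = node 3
Nodal analysis, taking node 3 as the 0 V reference.
Source V1 fixes V_0 = 12 V.
KCL at each unknown node (sum of currents leaving = 0; resistances in Ω):
  Node 1: (V_1 - 12)/5.1 + (V_1 - V_2)/180 + (V_1 - V_4)/2400 = 0
  Node 2: (V_2 - V_1)/180 + (V_2 - 0)/470 + (V_2 - V_4)/1.8 = 0
  Node 4: (V_4 - V_1)/2400 + (V_4 - V_2)/1.8 + (V_4 - 0)/7500 = 0
Collecting terms (coefficients in siemens):
  0.2021·V_1 - 0.005556·V_2 - 0.0004167·V_4 = 2.353
  0.5632·V_2 - 0.005556·V_1 - 0.5556·V_4 = 0
  0.5561·V_4 - 0.0004167·V_1 - 0.5556·V_2 = 0
Solving these 3 simultaneous equations (Gaussian elimination) gives:
  V_1 = 11.9 V, V_2 = 8.632 V, V_4 = 8.633 V
The requested potential is V_4 = 8.633 V.

Final answer: V_4 = 8.633 V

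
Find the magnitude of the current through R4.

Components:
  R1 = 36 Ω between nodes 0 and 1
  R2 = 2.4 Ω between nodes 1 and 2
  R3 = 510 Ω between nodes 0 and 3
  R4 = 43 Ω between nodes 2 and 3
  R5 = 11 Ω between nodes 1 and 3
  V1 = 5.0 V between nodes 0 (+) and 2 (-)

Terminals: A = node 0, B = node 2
Nodal analysis, taking node 2 as the 0 V reference.
Source V1 fixes V_0 = 5 V.
KCL at each unknown node (sum of currents leaving = 0; resistances in Ω):
  Node 1: (V_1 - 5)/36 + (V_1 - 0)/2.4 + (V_1 - V_3)/11 = 0
  Node 3: (V_3 - 5)/510 + (V_3 - 0)/43 + (V_3 - V_1)/11 = 0
Collecting terms (coefficients in siemens):
  0.5354·V_1 - 0.09091·V_3 = 0.1389
  0.1161·V_3 - 0.09091·V_1 = 0.009804
Determinant D = (0.5354)(0.1161) - (-0.09091)(-0.09091) = 0.0539
V_1 = [(0.1389)(0.1161) - (-0.09091)(0.009804)]/D = 0.3157 V
V_3 = [(0.5354)(0.009804) - (0.1389)(-0.09091)]/D = 0.3316 V
I_R4 = (V_2 - V_3)/R4 = (0 - 0.3316)/43 = -0.007712 A
|I_R4| = 0.007712 A

Final answer: |I_R4| = 0.007712 A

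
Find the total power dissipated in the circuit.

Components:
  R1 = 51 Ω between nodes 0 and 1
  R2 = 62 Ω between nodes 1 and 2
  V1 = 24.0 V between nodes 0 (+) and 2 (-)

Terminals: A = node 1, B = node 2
Nodal analysis, taking node 2 as the 0 V reference.
Source V1 fixes V_0 = 24 V.
KCL at each unknown node (sum of currents leaving = 0; resistances in Ω):
  Node 1: (V_1 - 24)/51 + (V_1 - 0)/62 = 0
Collecting terms: 0.03574 × V_1 = 0.4706  =>  V_1 = 13.17 V
Power in each resistor, P = (ΔV)²/R:
  P_R1 = (24 - 13.17)²/51 = 2.301 W
  P_R2 = (13.17 - 0)²/62 = 2.797 W
P_total = P_R1 + P_R2 = 5.097 W

Final answer: 5.097 W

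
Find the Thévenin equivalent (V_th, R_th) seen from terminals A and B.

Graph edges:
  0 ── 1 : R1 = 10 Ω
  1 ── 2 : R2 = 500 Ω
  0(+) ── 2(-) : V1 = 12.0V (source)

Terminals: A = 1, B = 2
Step 1 — V_th is the open-circuit voltage V_A - V_B (nothing connected across the terminals).
Nodal analysis, taking node 2 as the 0 V reference.
Source V1 fixes V_0 = 12 V.
KCL at each unknown node (sum of currents leaving = 0; resistances in Ω):
  Node 1: (V_1 - 12)/10 + (V_1 - 0)/500 = 0
Collecting terms: 0.102 × V_1 = 1.2  =>  V_1 = 11.76 V
V_th = V_1 - V_2 = 11.76 - 0 = 11.76 V
Step 2 — R_th: zero the source — replace V1 by a short circuit (node 2 merges into node 0) — and find the resistance seen between A (node 1) and B (node 0).
Reduce the network between node 1 (A) and node 0 (B) by series/parallel combination:
  Rp1 = R1 ‖ R2 (parallel, both between nodes 0 and 1) = 1/(1/10 + 1/500) = 9.804 Ω
R_th = 9.804 Ω

Final answer: V_th = 11.76 V, R_th = 9.804 Ω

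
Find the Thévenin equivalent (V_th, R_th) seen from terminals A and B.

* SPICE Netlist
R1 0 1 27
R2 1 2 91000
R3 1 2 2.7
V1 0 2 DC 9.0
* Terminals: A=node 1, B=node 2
Step 1 — V_th is the open-circuit voltage V_A - V_B (nothing connected across the terminals).
Nodal analysis, taking node 2 as the 0 V reference.
Source V1 fixes V_0 = 9 V.
KCL at each unknown node (sum of currents leaving = 0; resistances in Ω):
  Node 1: (V_1 - 9)/27 + (V_1 - 0)/91000 + (V_1 - 0)/2.7 = 0
Collecting terms: 0.4074 × V_1 = 0.3333  =>  V_1 = 0.8182 V
V_th = V_1 - V_2 = 0.8182 - 0 = 0.8182 V
Step 2 — R_th: zero the source — replace V1 by a short circuit (node 2 merges into node 0) — and find the resistance seen between A (node 1) and B (node 0).
Reduce the network between node 1 (A) and node 0 (B) by series/parallel combination:
  Rp1 = R1 ‖ R2 ‖ R3 (parallel, all between nodes 0 and 1) = 1/(1/27 + 1/91000 + 1/2.7) = 2.454 Ω
R_th = 2.454 Ω

Final answer: V_th = 0.8182 V, R_th = 2.454 Ω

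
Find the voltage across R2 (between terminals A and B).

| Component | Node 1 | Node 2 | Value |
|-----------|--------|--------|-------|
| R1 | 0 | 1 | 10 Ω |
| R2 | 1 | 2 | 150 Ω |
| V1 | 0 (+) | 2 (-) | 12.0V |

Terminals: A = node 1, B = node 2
R1 and R2 are in series across V1 (node 0 → node 1 → node 2), and the output A–B is taken across R2, so this is a voltage divider.
Series current: I = V1/(R1 + R2) = 12/(10 + 150) = 12/160 = 0.075 A
V_R2 = I × R2 = V1 × R2/(R1 + R2) = 12 × 150/160 = 11.25 V

Final answer: 11.25 V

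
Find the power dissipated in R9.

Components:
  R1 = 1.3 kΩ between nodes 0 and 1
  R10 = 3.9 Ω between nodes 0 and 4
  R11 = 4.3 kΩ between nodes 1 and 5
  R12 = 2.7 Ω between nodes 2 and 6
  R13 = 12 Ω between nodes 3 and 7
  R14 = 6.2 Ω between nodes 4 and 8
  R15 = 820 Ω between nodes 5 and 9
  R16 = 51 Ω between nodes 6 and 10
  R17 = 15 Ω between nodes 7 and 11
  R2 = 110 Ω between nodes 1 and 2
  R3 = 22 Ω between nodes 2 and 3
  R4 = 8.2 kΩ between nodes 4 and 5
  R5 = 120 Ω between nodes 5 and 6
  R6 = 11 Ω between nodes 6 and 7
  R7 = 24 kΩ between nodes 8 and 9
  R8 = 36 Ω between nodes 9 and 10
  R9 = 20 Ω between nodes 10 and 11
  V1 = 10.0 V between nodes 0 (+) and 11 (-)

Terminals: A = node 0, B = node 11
Nodal analysis, taking node 11 as the 0 V reference.
Source V1 fixes V_0 = 10 V.
KCL at each unknown node (sum of currents leaving = 0; resistances in Ω):
  Node 1: (V_1 - 10)/1300 + (V_1 - V_2)/110 + (V_1 - V_5)/4300 = 0
  Node 2: (V_2 - V_1)/110 + (V_2 - V_3)/22 + (V_2 - V_6)/2.7 = 0
  Node 3: (V_3 - V_2)/22 + (V_3 - V_7)/12 = 0
  Node 4: (V_4 - V_5)/8200 + (V_4 - 10)/3.9 + (V_4 - V_8)/6.2 = 0
  Node 5: (V_5 - V_4)/8200 + (V_5 - V_6)/120 + (V_5 - V_1)/4300 + (V_5 - V_9)/820 = 0
  Node 6: (V_6 - V_5)/120 + (V_6 - V_7)/11 + (V_6 - V_2)/2.7 + (V_6 - V_10)/51 = 0
  Node 7: (V_7 - V_6)/11 + (V_7 - V_3)/12 + (V_7 - 0)/15 = 0
  Node 8: (V_8 - V_9)/24000 + (V_8 - V_4)/6.2 = 0
  Node 9: (V_9 - V_8)/24000 + (V_9 - V_10)/36 + (V_9 - V_5)/820 = 0
  Node 10: (V_10 - V_9)/36 + (V_10 - 0)/20 + (V_10 - V_6)/51 = 0
Collecting terms (coefficients in siemens):
  0.01009·V_1 - 0.009091·V_2 - 0.0002326·V_5 = 0.007692
  0.4249·V_2 - 0.009091·V_1 - 0.04545·V_3 - 0.3704·V_6 = 0
  0.1288·V_3 - 0.04545·V_2 - 0.08333·V_7 = 0
  0.4178·V_4 - 0.000122·V_5 - 0.1613·V_8 = 2.564
  0.009907·V_5 - 0.0002326·V_1 - 0.000122·V_4 - 0.008333·V_6 - 0.00122·V_9 = 0
  0.4892·V_6 - 0.3704·V_2 - 0.008333·V_5 - 0.09091·V_7 - 0.01961·V_10 = 0
  0.2409·V_7 - 0.08333·V_3 - 0.09091·V_6 = 0
  0.1613·V_8 - 0.1613·V_4 - 0.00004167·V_9 = 0
  0.02904·V_9 - 0.00122·V_5 - 0.00004167·V_8 - 0.02778·V_10 = 0
  0.09739·V_10 - 0.01961·V_6 - 0.02778·V_9 = 0
Solving these 10 simultaneous equations (Gaussian elimination) gives:
  V_1 = 0.9068 V, V_2 = 0.1537 V, V_3 = 0.1139 V, V_4 = 9.994 V
  V_5 = 0.271 V, V_6 = 0.14 V, V_7 = 0.09226 V, V_8 = 9.991 V
  V_9 = 0.07246 V, V_10 = 0.04887 V
I_R9 = (V_10 - V_11)/R9 = (0.04887 - 0)/20 = 0.002443 A
P_R9 = I_R9² × R9 = (0.002443)² × 20 = 0.0001194 W

Final answer: 0.0001194 W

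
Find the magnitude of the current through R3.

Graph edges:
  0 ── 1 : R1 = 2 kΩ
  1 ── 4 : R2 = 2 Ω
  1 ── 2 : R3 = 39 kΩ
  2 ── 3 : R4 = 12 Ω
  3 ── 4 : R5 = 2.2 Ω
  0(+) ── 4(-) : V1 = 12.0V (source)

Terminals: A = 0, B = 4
Nodal analysis, taking node 4 as the 0 V reference.
Source V1 fixes V_0 = 12 V.
KCL at each unknown node (sum of currents leaving = 0; resistances in Ω):
  Node 1: (V_1 - 12)/2000 + (V_1 - 0)/2 + (V_1 - V_2)/39000 = 0
  Node 2: (V_2 - V_1)/39000 + (V_2 - V_3)/12 = 0
  Node 3: (V_3 - V_2)/12 + (V_3 - 0)/2.2 = 0
Collecting terms (coefficients in siemens):
  0.5005·V_1 - 0.00002564·V_2 = 0.006
  0.08336·V_2 - 0.00002564·V_1 - 0.08333·V_3 = 0
  0.5379·V_3 - 0.08333·V_2 = 0
Solving these 3 simultaneous equations (Gaussian elimination) gives:
  V_1 = 0.01199 V, V_2 = 0.000004363 V, V_3 = 0.000000676 V
I_R3 = (V_1 - V_2)/R3 = (0.01199 - 0.000004363)/39000 = 0.0000003073 A
|I_R3| = 0.0000003073 A

Final answer: |I_R3| = 3.073e-07 A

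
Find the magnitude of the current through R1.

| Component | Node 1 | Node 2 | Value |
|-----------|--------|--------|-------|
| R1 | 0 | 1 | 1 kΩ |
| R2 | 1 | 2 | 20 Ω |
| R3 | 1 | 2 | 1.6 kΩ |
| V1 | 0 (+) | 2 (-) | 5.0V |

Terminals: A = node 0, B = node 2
Nodal analysis, taking node 2 as the 0 V reference.
Source V1 fixes V_0 = 5 V.
KCL at each unknown node (sum of currents leaving = 0; resistances in Ω):
  Node 1: (V_1 - 5)/1000 + (V_1 - 0)/20 + (V_1 - 0)/1600 = 0
Collecting terms: 0.05163 × V_1 = 0.005  =>  V_1 = 0.09685 V
I_R1 = (V_0 - V_1)/R1 = (5 - 0.09685)/1000 = 0.004903 A
|I_R1| = 0.004903 A

Final answer: |I_R1| = 0.004903 A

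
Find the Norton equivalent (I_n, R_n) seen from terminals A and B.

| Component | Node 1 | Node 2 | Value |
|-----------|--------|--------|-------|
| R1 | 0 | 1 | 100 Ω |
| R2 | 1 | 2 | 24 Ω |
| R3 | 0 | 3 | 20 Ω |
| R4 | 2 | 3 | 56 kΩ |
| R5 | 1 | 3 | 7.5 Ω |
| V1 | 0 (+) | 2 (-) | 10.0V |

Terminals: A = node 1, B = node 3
Find the Thévenin equivalent first; then I_n = V_th/R_th and R_n = R_th.
Step 1 — V_th is the open-circuit voltage V_A - V_B (nothing connected across the terminals).
Nodal analysis, taking node 2 as the 0 V reference.
Source V1 fixes V_0 = 10 V.
KCL at each unknown node (sum of currents leaving = 0; resistances in Ω):
  Node 1: (V_1 - 10)/100 + (V_1 - 0)/24 + (V_1 - V_3)/7.5 = 0
  Node 3: (V_3 - 10)/20 + (V_3 - 0)/56000 + (V_3 - V_1)/7.5 = 0
Collecting terms (coefficients in siemens):
  0.185·V_1 - 0.1333·V_3 = 0.1
  0.1834·V_3 - 0.1333·V_1 = 0.5
Determinant D = (0.185)(0.1834) - (-0.1333)(-0.1333) = 0.01614
V_1 = [(0.1)(0.1834) - (-0.1333)(0.5)]/D = 5.266 V
V_3 = [(0.185)(0.5) - (0.1)(-0.1333)]/D = 6.556 V
V_th = V_1 - V_3 = 5.266 - 6.556 = -1.291 V
Step 2 — R_th: zero the source — replace V1 by a short circuit (node 2 merges into node 0) — and find the resistance seen between A (node 1) and B (node 3).
Reduce the network between node 1 (A) and node 3 (B) by series/parallel combination:
  Rp1 = R1 ‖ R2 (parallel, both between nodes 0 and 1) = 1/(1/100 + 1/24) = 19.35 Ω
  Rp2 = R3 ‖ R4 (parallel, both between nodes 0 and 3) = 1/(1/20 + 1/56000) = 19.99 Ω
  Rs1 = Rp1 + Rp2 (series, joined only at node 0) = 19.35 + 19.99 = 39.35 Ω
  Rp3 = R5 ‖ Rs1 (parallel, both between nodes 1 and 3) = 1/(1/7.5 + 1/39.35) = 6.299 Ω
R_th = 6.299 Ω
I_n = V_th/R_th = -1.291/6.299 = -0.2049 A, and R_n = R_th = 6.299 Ω

Final answer: I_n = -0.2049 A, R_n = 6.299 Ω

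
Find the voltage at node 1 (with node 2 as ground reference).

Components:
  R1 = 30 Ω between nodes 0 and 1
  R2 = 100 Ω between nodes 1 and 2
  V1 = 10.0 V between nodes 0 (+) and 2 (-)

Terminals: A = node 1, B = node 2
Nodal analysis, taking node 2 as the 0 V reference.
Source V1 fixes V_0 = 10 V.
KCL at each unknown node (sum of currents leaving = 0; resistances in Ω):
  Node 1: (V_1 - 10)/30 + (V_1 - 0)/100 = 0
Collecting terms: 0.04333 × V_1 = 0.3333  =>  V_1 = 7.692 V
The requested potential is V_1 = 7.692 V.

Final answer: V_1 = 7.692 V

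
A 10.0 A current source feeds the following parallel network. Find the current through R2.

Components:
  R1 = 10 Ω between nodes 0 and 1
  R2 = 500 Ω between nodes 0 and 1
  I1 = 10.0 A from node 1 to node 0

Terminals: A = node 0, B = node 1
All resistors sit directly between nodes 0 and 1, so they are in parallel and share one voltage V; the full source current 10 A splits among them.
1/R_par = 1/10 + 1/500 = 0.102 S  =>  R_par = 9.804 Ω
V = I × R_par = 10 × 9.804 = 98.04 V
I_R2 = V/R2 = 98.04/500 = 0.1961 A

Final answer: 0.1961 A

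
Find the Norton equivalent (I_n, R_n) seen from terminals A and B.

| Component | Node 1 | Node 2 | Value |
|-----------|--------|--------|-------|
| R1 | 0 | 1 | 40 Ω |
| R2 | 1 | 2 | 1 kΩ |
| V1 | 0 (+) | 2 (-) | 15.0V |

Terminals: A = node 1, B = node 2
Find the Thévenin equivalent first; then I_n = V_th/R_th and R_n = R_th.
Step 1 — V_th is the open-circuit voltage V_A - V_B (nothing connected across the terminals).
Nodal analysis, taking node 2 as the 0 V reference.
Source V1 fixes V_0 = 15 V.
KCL at each unknown node (sum of currents leaving = 0; resistances in Ω):
  Node 1: (V_1 - 15)/40 + (V_1 - 0)/1000 = 0
Collecting terms: 0.026 × V_1 = 0.375  =>  V_1 = 14.42 V
V_th = V_1 - V_2 = 14.42 - 0 = 14.42 V
Step 2 — R_th: zero the source — replace V1 by a short circuit (node 2 merges into node 0) — and find the resistance seen between A (node 1) and B (node 0).
Reduce the network between node 1 (A) and node 0 (B) by series/parallel combination:
  Rp1 = R1 ‖ R2 (parallel, both between nodes 0 and 1) = 1/(1/40 + 1/1000) = 38.46 Ω
R_th = 38.46 Ω
I_n = V_th/R_th = 14.42/38.46 = 0.375 A, and R_n = R_th = 38.46 Ω

Final answer: I_n = 0.375 A, R_n = 38.46 Ω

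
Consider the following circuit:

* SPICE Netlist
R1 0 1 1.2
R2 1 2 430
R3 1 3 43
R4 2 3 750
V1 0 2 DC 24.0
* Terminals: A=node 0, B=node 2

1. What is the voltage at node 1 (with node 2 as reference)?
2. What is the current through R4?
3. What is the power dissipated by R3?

Nodal analysis, taking node 2 as the 0 V reference.
Source V1 fixes V_0 = 24 V.
KCL at each unknown node (sum of currents leaving = 0; resistances in Ω):
  Node 1: (V_1 - 24)/1.2 + (V_1 - 0)/430 + (V_1 - V_3)/43 = 0
  Node 3: (V_3 - V_1)/43 + (V_3 - 0)/750 = 0
Collecting terms (coefficients in siemens):
  0.8589·V_1 - 0.02326·V_3 = 20
  0.02459·V_3 - 0.02326·V_1 = 0
Determinant D = (0.8589)(0.02459) - (-0.02326)(-0.02326) = 0.02058
V_1 = [(20)(0.02459) - (-0.02326)(0)]/D = 23.9 V
V_3 = [(0.8589)(0) - (20)(-0.02326)]/D = 22.6 V
Part 1:
  Read off the nodal solution: V_1 = 23.9 V
Part 2:
  I_R4 = (V_2 - V_3)/R4 = (0 - 22.6)/750 = -0.03014 A
  Magnitude: I_R4 = 0.03014 A
Part 3:
  I_R3 = (V_1 - V_3)/R3 = (23.9 - 22.6)/43 = 0.03014 A
  P_R3 = I_R3² × R3 = (0.03014)² × 43 = 0.03905 W

Final answers:
1. V_1 = 23.9 V
2. I_R4 = 0.03014 A
3. P_R3 = 0.03905 W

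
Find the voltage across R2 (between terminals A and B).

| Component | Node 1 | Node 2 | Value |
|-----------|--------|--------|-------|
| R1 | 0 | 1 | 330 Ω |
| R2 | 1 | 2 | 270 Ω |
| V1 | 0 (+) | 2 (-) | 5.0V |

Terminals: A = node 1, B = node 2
R1 and R2 are in series across V1 (node 0 → node 1 → node 2), and the output A–B is taken across R2, so this is a voltage divider.
Series current: I = V1/(R1 + R2) = 5/(330 + 270) = 5/600 = 0.008333 A
V_R2 = I × R2 = V1 × R2/(R1 + R2) = 5 × 270/600 = 2.25 V

Final answer: 2.25 V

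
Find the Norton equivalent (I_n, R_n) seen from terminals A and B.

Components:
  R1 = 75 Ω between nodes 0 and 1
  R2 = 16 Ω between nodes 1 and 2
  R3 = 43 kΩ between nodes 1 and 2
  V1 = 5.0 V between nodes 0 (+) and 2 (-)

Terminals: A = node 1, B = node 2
Find the Thévenin equivalent first; then I_n = V_th/R_th and R_n = R_th.
Step 1 — V_th is the open-circuit voltage V_A - V_B (nothing connected across the terminals).
Nodal analysis, taking node 2 as the 0 V reference.
Source V1 fixes V_0 = 5 V.
KCL at each unknown node (sum of currents leaving = 0; resistances in Ω):
  Node 1: (V_1 - 5)/75 + (V_1 - 0)/16 + (V_1 - 0)/43000 = 0
Collecting terms: 0.07586 × V_1 = 0.06667  =>  V_1 = 0.8789 V
V_th = V_1 - V_2 = 0.8789 - 0 = 0.8789 V
Step 2 — R_th: zero the source — replace V1 by a short circuit (node 2 merges into node 0) — and find the resistance seen between A (node 1) and B (node 0).
Reduce the network between node 1 (A) and node 0 (B) by series/parallel combination:
  Rp1 = R1 ‖ R2 ‖ R3 (parallel, all between nodes 0 and 1) = 1/(1/75 + 1/16 + 1/43000) = 13.18 Ω
R_th = 13.18 Ω
I_n = V_th/R_th = 0.8789/13.18 = 0.06667 A, and R_n = R_th = 13.18 Ω

Final answer: I_n = 0.06667 A, R_n = 13.18 Ω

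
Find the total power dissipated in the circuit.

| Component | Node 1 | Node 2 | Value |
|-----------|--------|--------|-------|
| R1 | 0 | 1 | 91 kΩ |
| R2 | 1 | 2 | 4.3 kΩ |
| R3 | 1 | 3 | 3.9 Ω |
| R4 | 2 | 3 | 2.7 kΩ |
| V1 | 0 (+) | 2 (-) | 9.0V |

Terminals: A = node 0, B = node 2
Nodal analysis, taking node 2 as the 0 V reference.
Source V1 fixes V_0 = 9 V.
KCL at each unknown node (sum of currents leaving = 0; resistances in Ω):
  Node 1: (V_1 - 9)/91000 + (V_1 - 0)/4300 + (V_1 - V_3)/3.9 = 0
  Node 3: (V_3 - V_1)/3.9 + (V_3 - 0)/2700 = 0
Collecting terms (coefficients in siemens):
  0.2567·V_1 - 0.2564·V_3 = 0.0000989
  0.2568·V_3 - 0.2564·V_1 = 0
Determinant D = (0.2567)(0.2568) - (-0.2564)(-0.2564) = 0.0001575
V_1 = [(0.0000989)(0.2568) - (-0.2564)(0)]/D = 0.1612 V
V_3 = [(0.2567)(0) - (0.0000989)(-0.2564)]/D = 0.161 V
Power in each resistor, P = (ΔV)²/R:
  P_R1 = (9 - 0.1612)²/91000 = 0.0008585 W
  P_R2 = (0.1612 - 0)²/4300 = 0.000006046 W
  P_R3 = (0.1612 - 0.161)²/3.9 = 0.00000001387 W
  P_R4 = (0 - 0.161)²/2700 = 0.000009601 W
P_total = P_R1 + P_R2 + P_R3 + P_R4 = 0.0008742 W

Final answer: 0.0008742 W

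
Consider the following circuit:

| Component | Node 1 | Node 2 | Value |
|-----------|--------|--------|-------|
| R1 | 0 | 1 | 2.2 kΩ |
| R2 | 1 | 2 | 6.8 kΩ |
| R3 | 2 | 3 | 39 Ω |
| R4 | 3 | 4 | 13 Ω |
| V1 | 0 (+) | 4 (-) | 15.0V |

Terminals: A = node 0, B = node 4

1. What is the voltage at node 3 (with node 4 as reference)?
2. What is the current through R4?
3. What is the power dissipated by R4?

Nodal analysis, taking node 4 as the 0 V reference.
Source V1 fixes V_0 = 15 V.
KCL at each unknown node (sum of currents leaving = 0; resistances in Ω):
  Node 1: (V_1 - 15)/2200 + (V_1 - V_2)/6800 = 0
  Node 2: (V_2 - V_1)/6800 + (V_2 - V_3)/39 = 0
  Node 3: (V_3 - V_2)/39 + (V_3 - 0)/13 = 0
Collecting terms (coefficients in siemens):
  0.0006016·V_1 - 0.0001471·V_2 = 0.006818
  0.02579·V_2 - 0.0001471·V_1 - 0.02564·V_3 = 0
  0.1026·V_3 - 0.02564·V_2 = 0
Solving these 3 simultaneous equations (Gaussian elimination) gives:
  V_1 = 11.35 V, V_2 = 0.08617 V, V_3 = 0.02154 V
Part 1:
  Read off the nodal solution: V_3 = 0.02154 V
Part 2:
  I_R4 = (V_3 - V_4)/R4 = (0.02154 - 0)/13 = 0.001657 A
  Magnitude: I_R4 = 0.001657 A
Part 3:
  I_R4 = (V_3 - V_4)/R4 = (0.02154 - 0)/13 = 0.001657 A
  P_R4 = I_R4² × R4 = (0.001657)² × 13 = 0.0000357 W

Final answers:
1. V_3 = 0.02154 V
2. I_R4 = 0.001657 A
3. P_R4 = 3.57e-05 W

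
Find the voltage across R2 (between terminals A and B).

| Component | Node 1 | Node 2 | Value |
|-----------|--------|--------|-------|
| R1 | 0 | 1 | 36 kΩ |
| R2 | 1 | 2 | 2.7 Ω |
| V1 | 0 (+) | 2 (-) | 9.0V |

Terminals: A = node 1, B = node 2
R1 and R2 are in series across V1 (node 0 → node 1 → node 2), and the output A–B is taken across R2, so this is a voltage divider.
Series current: I = V1/(R1 + R2) = 9/(36000 + 2.7) = 9/36000 = 0.00025 A
V_R2 = I × R2 = V1 × R2/(R1 + R2) = 9 × 2.7/36000 = 0.0006749 V

Final answer: 0.0006749 V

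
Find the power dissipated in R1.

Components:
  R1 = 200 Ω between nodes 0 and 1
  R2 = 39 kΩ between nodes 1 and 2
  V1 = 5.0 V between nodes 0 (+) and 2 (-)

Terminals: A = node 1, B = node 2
Nodal analysis, taking node 2 as the 0 V reference.
Source V1 fixes V_0 = 5 V.
KCL at each unknown node (sum of currents leaving = 0; resistances in Ω):
  Node 1: (V_1 - 5)/200 + (V_1 - 0)/39000 = 0
Collecting terms: 0.005026 × V_1 = 0.025  =>  V_1 = 4.974 V
I_R1 = (V_0 - V_1)/R1 = (5 - 4.974)/200 = 0.0001276 A
P_R1 = I_R1² × R1 = (0.0001276)² × 200 = 0.000003254 W

Final answer: 3.254e-06 W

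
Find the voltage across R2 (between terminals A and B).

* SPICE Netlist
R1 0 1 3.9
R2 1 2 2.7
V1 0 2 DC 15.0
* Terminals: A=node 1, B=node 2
R1 and R2 are in series across V1 (node 0 → node 1 → node 2), and the output A–B is taken across R2, so this is a voltage divider.
Series current: I = V1/(R1 + R2) = 15/(3.9 + 2.7) = 15/6.6 = 2.273 A
V_R2 = I × R2 = V1 × R2/(R1 + R2) = 15 × 2.7/6.6 = 6.136 V

Final answer: 6.136 V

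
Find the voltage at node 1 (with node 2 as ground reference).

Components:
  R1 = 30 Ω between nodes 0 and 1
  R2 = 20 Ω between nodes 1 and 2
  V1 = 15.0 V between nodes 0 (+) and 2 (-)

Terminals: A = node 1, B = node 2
Nodal analysis, taking node 2 as the 0 V reference.
Source V1 fixes V_0 = 15 V.
KCL at each unknown node (sum of currents leaving = 0; resistances in Ω):
  Node 1: (V_1 - 15)/30 + (V_1 - 0)/20 = 0
Collecting terms: 0.08333 × V_1 = 0.5  =>  V_1 = 6 V
The requested potential is V_1 = 6 V.

Final answer: V_1 = 6 V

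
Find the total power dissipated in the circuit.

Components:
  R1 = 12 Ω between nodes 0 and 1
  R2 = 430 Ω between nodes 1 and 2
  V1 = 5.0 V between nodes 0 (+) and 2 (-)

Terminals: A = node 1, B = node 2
Nodal analysis, taking node 2 as the 0 V reference.
Source V1 fixes V_0 = 5 V.
KCL at each unknown node (sum of currents leaving = 0; resistances in Ω):
  Node 1: (V_1 - 5)/12 + (V_1 - 0)/430 = 0
Collecting terms: 0.08566 × V_1 = 0.4167  =>  V_1 = 4.864 V
Power in each resistor, P = (ΔV)²/R:
  P_R1 = (5 - 4.864)²/12 = 0.001536 W
  P_R2 = (4.864 - 0)²/430 = 0.05503 W
P_total = P_R1 + P_R2 = 0.05656 W

Final answer: 0.05656 W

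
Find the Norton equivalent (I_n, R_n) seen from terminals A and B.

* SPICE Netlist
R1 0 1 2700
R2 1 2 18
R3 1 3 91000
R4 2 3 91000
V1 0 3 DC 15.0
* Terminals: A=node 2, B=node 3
Find the Thévenin equivalent first; then I_n = V_th/R_th and R_n = R_th.
Step 1 — V_th is the open-circuit voltage V_A - V_B (nothing connected across the terminals).
Nodal analysis, taking node 3 as the 0 V reference.
Source V1 fixes V_0 = 15 V.
KCL at each unknown node (sum of currents leaving = 0; resistances in Ω):
  Node 1: (V_1 - 15)/2700 + (V_1 - V_2)/18 + (V_1 - 0)/91000 = 0
  Node 2: (V_2 - V_1)/18 + (V_2 - 0)/91000 = 0
Collecting terms (coefficients in siemens):
  0.05594·V_1 - 0.05556·V_2 = 0.005556
  0.05557·V_2 - 0.05556·V_1 = 0
Determinant D = (0.05594)(0.05557) - (-0.05556)(-0.05556) = 0.0000218
V_1 = [(0.005556)(0.05557) - (-0.05556)(0)]/D = 14.16 V
V_2 = [(0.05594)(0) - (0.005556)(-0.05556)]/D = 14.16 V
V_th = V_2 - V_3 = 14.16 - 0 = 14.16 V
Step 2 — R_th: zero the source — replace V1 by a short circuit (node 3 merges into node 0) — and find the resistance seen between A (node 2) and B (node 0).
Reduce the network between node 2 (A) and node 0 (B) by series/parallel combination:
  Rp1 = R1 ‖ R3 (parallel, both between nodes 0 and 1) = 1/(1/2700 + 1/91000) = 2622 Ω
  Rs1 = R2 + Rp1 (series, joined only at node 1) = 18 + 2622 = 2640 Ω
  Rp2 = R4 ‖ Rs1 (parallel, both between nodes 0 and 2) = 1/(1/91000 + 1/2640) = 2566 Ω
R_th = 2.566 kΩ
I_n = V_th/R_th = 14.16/2566 = 0.005518 A, and R_n = R_th = 2.566 kΩ

Final answer: I_n = 0.005518 A, R_n = 2.566 kΩ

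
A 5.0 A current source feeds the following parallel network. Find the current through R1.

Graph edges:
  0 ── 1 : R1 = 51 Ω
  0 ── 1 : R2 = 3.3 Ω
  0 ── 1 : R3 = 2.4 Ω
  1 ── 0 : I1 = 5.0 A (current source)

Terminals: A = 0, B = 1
All resistors sit directly between nodes 0 and 1, so they are in parallel and share one voltage V; the full source current 5 A splits among them.
1/R_par = 1/51 + 1/3.3 + 1/2.4 = 0.7393 S  =>  R_par = 1.353 Ω
V = I × R_par = 5 × 1.353 = 6.763 V
I_R1 = V/R1 = 6.763/51 = 0.1326 A

Final answer: 0.1326 A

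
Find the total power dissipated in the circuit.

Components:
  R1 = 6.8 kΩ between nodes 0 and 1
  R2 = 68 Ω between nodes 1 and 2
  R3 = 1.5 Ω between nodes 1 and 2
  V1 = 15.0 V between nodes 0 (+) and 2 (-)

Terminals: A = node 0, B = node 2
Nodal analysis, taking node 2 as the 0 V reference.
Source V1 fixes V_0 = 15 V.
KCL at each unknown node (sum of currents leaving = 0; resistances in Ω):
  Node 1: (V_1 - 15)/6800 + (V_1 - 0)/68 + (V_1 - 0)/1.5 = 0
Collecting terms: 0.6815 × V_1 = 0.002206  =>  V_1 = 0.003237 V
Power in each resistor, P = (ΔV)²/R:
  P_R1 = (15 - 0.003237)²/6800 = 0.03307 W
  P_R2 = (0.003237 - 0)²/68 = 0.0000001541 W
  P_R3 = (0.003237 - 0)²/1.5 = 0.000006984 W
P_total = P_R1 + P_R2 + P_R3 = 0.03308 W

Final answer: 0.03308 W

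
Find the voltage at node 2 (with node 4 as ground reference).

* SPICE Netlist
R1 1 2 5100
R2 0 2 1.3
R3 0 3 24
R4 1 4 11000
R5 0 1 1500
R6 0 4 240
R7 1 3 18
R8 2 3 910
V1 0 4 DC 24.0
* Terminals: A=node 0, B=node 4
Nodal analysis, taking node 4 as the 0 V reference.
Source V1 fixes V_0 = 24 V.
KCL at each unknown node (sum of currents leaving = 0; resistances in Ω):
  Node 1: (V_1 - V_2)/5100 + (V_1 - 0)/11000 + (V_1 - 24)/1500 + (V_1 - V_3)/18 = 0
  Node 2: (V_2 - V_1)/5100 + (V_2 - 24)/1.3 + (V_2 - V_3)/910 = 0
  Node 3: (V_3 - 24)/24 + (V_3 - V_1)/18 + (V_3 - V_2)/910 = 0
Collecting terms (coefficients in siemens):
  0.05651·V_1 - 0.0001961·V_2 - 0.05556·V_3 = 0.016
  0.7705·V_2 - 0.0001961·V_1 - 0.001099·V_3 = 18.46
  0.09832·V_3 - 0.05556·V_1 - 0.001099·V_2 = 1
Solving these 3 simultaneous equations (Gaussian elimination) gives:
  V_1 = 23.91 V, V_2 = 24 V, V_3 = 23.95 V
The requested potential is V_2 = 24 V.

Final answer: V_2 = 24 V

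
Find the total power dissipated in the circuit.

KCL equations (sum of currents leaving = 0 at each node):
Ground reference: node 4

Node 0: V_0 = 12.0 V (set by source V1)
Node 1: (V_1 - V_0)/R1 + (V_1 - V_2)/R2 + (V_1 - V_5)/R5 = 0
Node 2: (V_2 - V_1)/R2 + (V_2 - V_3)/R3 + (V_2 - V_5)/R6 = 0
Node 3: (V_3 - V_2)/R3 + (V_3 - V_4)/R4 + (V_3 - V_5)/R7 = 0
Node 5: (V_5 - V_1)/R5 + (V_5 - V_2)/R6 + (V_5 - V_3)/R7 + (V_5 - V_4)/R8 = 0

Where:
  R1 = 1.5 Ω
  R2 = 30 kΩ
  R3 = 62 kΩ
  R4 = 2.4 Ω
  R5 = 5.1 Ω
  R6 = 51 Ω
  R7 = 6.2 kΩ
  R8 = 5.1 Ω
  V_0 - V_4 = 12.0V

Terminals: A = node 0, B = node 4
Nodal analysis, taking node 4 as the 0 V reference.
Source V1 fixes V_0 = 12 V.
KCL at each unknown node (sum of currents leaving = 0; resistances in Ω):
  Node 1: (V_1 - 12)/1.5 + (V_1 - V_2)/30000 + (V_1 - V_5)/5.1 = 0
  Node 2: (V_2 - V_1)/30000 + (V_2 - V_3)/62000 + (V_2 - V_5)/51 = 0
  Node 3: (V_3 - V_2)/62000 + (V_3 - 0)/2.4 + (V_3 - V_5)/6200 = 0
  Node 5: (V_5 - V_1)/5.1 + (V_5 - V_2)/51 + (V_5 - V_3)/6200 + (V_5 - 0)/5.1 = 0
Collecting terms (coefficients in siemens):
  0.8628·V_1 - 0.00003333·V_2 - 0.1961·V_5 = 8
  0.01966·V_2 - 0.00003333·V_1 - 0.00001613·V_3 - 0.01961·V_5 = 0
  0.4168·V_3 - 0.00001613·V_2 - 0.0001613·V_5 = 0
  0.4119·V_5 - 0.1961·V_1 - 0.01961·V_2 - 0.0001613·V_3 = 0
Solving these 4 simultaneous equations (Gaussian elimination) gives:
  V_1 = 10.46 V, V_2 = 5.233 V, V_3 = 0.002226 V, V_5 = 5.228 V
Power in each resistor, P = (ΔV)²/R:
  P_R1 = (12 - 10.46)²/1.5 = 1.579 W
  P_R2 = (10.46 - 5.233)²/30000 = 0.000911 W
  P_R3 = (5.233 - 0.002226)²/62000 = 0.0004413 W
  P_R4 = (0.002226 - 0)²/2.4 = 0.000002064 W
  P_R5 = (10.46 - 5.228)²/5.1 = 5.368 W
  P_R6 = (5.233 - 5.228)²/51 = 0.0000004121 W
  P_R7 = (0.002226 - 5.228)²/6200 = 0.004405 W
  P_R8 = (0 - 5.228)²/5.1 = 5.36 W
P_total = P_R1 + P_R2 + P_R3 + P_R4 + P_R5 + P_R6 + P_R7 + P_R8 = 12.31 W

Final answer: 12.31 W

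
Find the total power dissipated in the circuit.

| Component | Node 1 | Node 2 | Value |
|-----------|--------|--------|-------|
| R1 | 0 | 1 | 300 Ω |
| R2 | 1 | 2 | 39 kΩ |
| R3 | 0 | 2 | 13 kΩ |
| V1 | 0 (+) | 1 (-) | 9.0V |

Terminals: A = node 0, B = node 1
Nodal analysis, taking node 1 as the 0 V reference.
Source V1 fixes V_0 = 9 V.
KCL at each unknown node (sum of currents leaving = 0; resistances in Ω):
  Node 2: (V_2 - 0)/39000 + (V_2 - 9)/13000 = 0
Collecting terms: 0.0001026 × V_2 = 0.0006923  =>  V_2 = 6.75 V
Power in each resistor, P = (ΔV)²/R:
  P_R1 = (9 - 0)²/300 = 0.27 W
  P_R2 = (0 - 6.75)²/39000 = 0.001168 W
  P_R3 = (9 - 6.75)²/13000 = 0.0003894 W
P_total = P_R1 + P_R2 + P_R3 = 0.2716 W

Final answer: 0.2716 W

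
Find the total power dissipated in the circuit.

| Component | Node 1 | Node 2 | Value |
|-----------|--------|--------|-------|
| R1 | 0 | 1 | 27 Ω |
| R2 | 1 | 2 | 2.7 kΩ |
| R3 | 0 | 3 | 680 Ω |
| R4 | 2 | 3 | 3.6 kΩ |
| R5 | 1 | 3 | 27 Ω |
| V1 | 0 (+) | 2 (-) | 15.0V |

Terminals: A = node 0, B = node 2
Nodal analysis, taking node 2 as the 0 V reference.
Source V1 fixes V_0 = 15 V.
KCL at each unknown node (sum of currents leaving = 0; resistances in Ω):
  Node 1: (V_1 - 15)/27 + (V_1 - 0)/2700 + (V_1 - V_3)/27 = 0
  Node 3: (V_3 - 15)/680 + (V_3 - 0)/3600 + (V_3 - V_1)/27 = 0
Collecting terms (coefficients in siemens):
  0.07444·V_1 - 0.03704·V_3 = 0.5556
  0.03879·V_3 - 0.03704·V_1 = 0.02206
Determinant D = (0.07444)(0.03879) - (-0.03704)(-0.03704) = 0.001516
V_1 = [(0.5556)(0.03879) - (-0.03704)(0.02206)]/D = 14.76 V
V_3 = [(0.07444)(0.02206) - (0.5556)(-0.03704)]/D = 14.66 V
Power in each resistor, P = (ΔV)²/R:
  P_R1 = (15 - 14.76)²/27 = 0.002205 W
  P_R2 = (14.76 - 0)²/2700 = 0.08064 W
  P_R3 = (15 - 14.66)²/680 = 0.0001704 W
  P_R4 = (0 - 14.66)²/3600 = 0.0597 W
  P_R5 = (14.76 - 14.66)²/27 = 0.0003444 W
P_total = P_R1 + P_R2 + P_R3 + P_R4 + P_R5 = 0.1431 W

Final answer: 0.1431 W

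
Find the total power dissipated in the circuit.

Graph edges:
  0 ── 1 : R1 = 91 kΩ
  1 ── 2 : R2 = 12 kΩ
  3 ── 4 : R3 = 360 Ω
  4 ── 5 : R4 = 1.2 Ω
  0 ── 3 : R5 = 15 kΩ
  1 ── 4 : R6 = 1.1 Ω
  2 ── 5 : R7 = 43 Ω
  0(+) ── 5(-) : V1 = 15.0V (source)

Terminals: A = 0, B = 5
Nodal analysis, taking node 5 as the 0 V reference.
Source V1 fixes V_0 = 15 V.
KCL at each unknown node (sum of currents leaving = 0; resistances in Ω):
  Node 1: (V_1 - 15)/91000 + (V_1 - V_2)/12000 + (V_1 - V_4)/1.1 = 0
  Node 2: (V_2 - V_1)/12000 + (V_2 - 0)/43 = 0
  Node 3: (V_3 - V_4)/360 + (V_3 - 15)/15000 = 0
  Node 4: (V_4 - V_3)/360 + (V_4 - 0)/1.2 + (V_4 - V_1)/1.1 = 0
Collecting terms (coefficients in siemens):
  0.9092·V_1 - 0.00008333·V_2 - 0.9091·V_4 = 0.0001648
  0.02334·V_2 - 0.00008333·V_1 = 0
  0.002844·V_3 - 0.002778·V_4 = 0.001
  1.745·V_4 - 0.9091·V_1 - 0.002778·V_3 = 0
Solving these 4 simultaneous equations (Gaussian elimination) gives:
  V_1 = 0.001551 V, V_2 = 0.000005536 V, V_3 = 0.3529 V, V_4 = 0.001369 V
Power in each resistor, P = (ΔV)²/R:
  P_R1 = (15 - 0.001551)²/91000 = 0.002472 W
  P_R2 = (0.001551 - 0.000005536)²/12000 = 0.0000000001989 W
  P_R3 = (0.3529 - 0.001369)²/360 = 0.0003433 W
  P_R4 = (0.001369 - 0)²/1.2 = 0.000001563 W
  P_R5 = (15 - 0.3529)²/15000 = 0.0143 W
  P_R6 = (0.001551 - 0.001369)²/1.1 = 0.00000002983 W
  P_R7 = (0.000005536 - 0)²/43 = 0.0000000000007128 W
P_total = P_R1 + P_R2 + P_R3 + P_R4 + P_R5 + P_R6 + P_R7 = 0.01712 W

Final answer: 0.01712 W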